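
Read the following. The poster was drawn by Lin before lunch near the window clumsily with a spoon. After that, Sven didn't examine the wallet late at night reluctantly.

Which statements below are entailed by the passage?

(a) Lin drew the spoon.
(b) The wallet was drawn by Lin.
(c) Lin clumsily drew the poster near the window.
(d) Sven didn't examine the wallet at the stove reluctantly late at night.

(c), (d)

(a) Not entailed — the spoon is the instrument, not what was drawn.
(b) Not entailed — Lin drew the poster, not the wallet; the wallet belongs to the examining event.
(c) Entailed — this follows by dropping conjuncts from the drawing event's description.
(d) Entailed — under negation, adding a further restriction is entailed: if no such examining event occurred, none occurred at the stove either.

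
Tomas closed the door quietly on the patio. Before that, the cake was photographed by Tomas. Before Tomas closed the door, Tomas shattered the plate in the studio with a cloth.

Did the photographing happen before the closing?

yes

The narrative orders the photographing before the closing.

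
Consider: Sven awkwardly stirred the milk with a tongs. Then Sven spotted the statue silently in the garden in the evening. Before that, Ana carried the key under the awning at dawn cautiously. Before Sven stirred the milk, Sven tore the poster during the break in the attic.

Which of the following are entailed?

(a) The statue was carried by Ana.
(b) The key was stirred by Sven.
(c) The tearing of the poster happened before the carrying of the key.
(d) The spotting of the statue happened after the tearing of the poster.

(d)

(a) Not entailed — Ana carried the key, not the statue; the statue belongs to the spotting event.
(b) Not entailed — Sven stirred the milk, not the key; the key belongs to the carrying event.
(c) Not entailed — the narrative doesn't order the tearing relative to the carrying.
(d) Entailed — the narrative places the tearing before the spotting.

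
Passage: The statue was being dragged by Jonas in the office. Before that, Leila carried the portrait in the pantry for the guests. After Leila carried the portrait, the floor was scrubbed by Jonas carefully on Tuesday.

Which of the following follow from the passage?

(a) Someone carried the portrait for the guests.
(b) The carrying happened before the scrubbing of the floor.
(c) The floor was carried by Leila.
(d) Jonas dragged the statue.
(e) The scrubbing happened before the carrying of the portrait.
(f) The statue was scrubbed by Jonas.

(a), (b), (d)

(a) Entailed — dropping 'in the pantry' and generalizing the agent leaves a sub-description the original still satisfies.
(b) Entailed — the narrative places the carrying before the scrubbing.
(c) Not entailed — Leila carried the portrait, not the floor; the floor belongs to the scrubbing event.
(d) Entailed — 'drag' is an activity; 'was dragging' entails that some dragging happened, so 'dragged' holds.
(e) Not entailed — the narrative places the carrying before the scrubbing, not after.
(f) Not entailed — Jonas scrubbed the floor, not the statue; the statue belongs to the dragging event.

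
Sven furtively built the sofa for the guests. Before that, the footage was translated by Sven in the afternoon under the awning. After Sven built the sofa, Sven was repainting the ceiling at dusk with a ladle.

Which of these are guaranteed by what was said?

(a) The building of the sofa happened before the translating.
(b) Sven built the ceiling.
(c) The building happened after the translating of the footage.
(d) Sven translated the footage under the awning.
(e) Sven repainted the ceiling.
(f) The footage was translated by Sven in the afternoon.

(c), (d), (f)

(a) Not entailed — the narrative places the translating before the building, not after.
(b) Not entailed — Sven built the sofa, not the ceiling; the ceiling belongs to the repainting event.
(c) Entailed — the narrative places the translating before the building.
(d) Entailed — the original entails any weakening of itself; this just drops 'in the afternoon'.
(e) Not entailed — 'was repainting' is progressive on an accomplishment; it does not entail the completed 'repainted'.
(f) Entailed — dropping 'under the awning' leaves a sub-description the original still satisfies.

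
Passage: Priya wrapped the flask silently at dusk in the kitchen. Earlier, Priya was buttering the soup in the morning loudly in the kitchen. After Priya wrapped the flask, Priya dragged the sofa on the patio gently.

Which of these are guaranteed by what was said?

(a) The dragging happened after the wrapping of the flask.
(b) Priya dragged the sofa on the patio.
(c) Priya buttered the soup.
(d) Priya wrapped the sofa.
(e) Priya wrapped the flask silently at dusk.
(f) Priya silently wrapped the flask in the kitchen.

(a) Entailed — the narrative places the wrapping before the dragging.
(b) Entailed — the original entails any weakening of itself; this just drops 'gently'.
(c) Not entailed — 'was buttering' is progressive on an accomplishment; it does not entail the completed 'buttered'.
(d) Not entailed — Priya wrapped the flask, not the sofa; the sofa belongs to the dragging event.
(e) Entailed — dropping 'in the kitchen' leaves a sub-description the original still satisfies.
(f) Entailed — dropping 'at dusk' leaves a sub-description the original still satisfies.

(a), (b), (e), (f)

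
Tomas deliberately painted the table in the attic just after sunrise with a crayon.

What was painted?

'the table' marks the patient of the painting event.

the table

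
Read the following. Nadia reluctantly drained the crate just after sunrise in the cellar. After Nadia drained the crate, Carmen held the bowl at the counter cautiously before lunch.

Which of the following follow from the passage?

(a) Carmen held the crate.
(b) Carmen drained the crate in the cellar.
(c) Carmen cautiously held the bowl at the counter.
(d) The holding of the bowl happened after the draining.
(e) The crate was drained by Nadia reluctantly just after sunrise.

(c), (d), (e)

(a) Not entailed — Carmen held the bowl, not the crate; the crate belongs to the draining event.
(b) Not entailed — the passage has Nadia draining the crate, not Carmen.
(c) Entailed — every conjunct here is already in the original holding event.
(d) Entailed — the narrative places the draining before the holding.
(e) Entailed — the original entails any weakening of itself; this just drops 'in the cellar'.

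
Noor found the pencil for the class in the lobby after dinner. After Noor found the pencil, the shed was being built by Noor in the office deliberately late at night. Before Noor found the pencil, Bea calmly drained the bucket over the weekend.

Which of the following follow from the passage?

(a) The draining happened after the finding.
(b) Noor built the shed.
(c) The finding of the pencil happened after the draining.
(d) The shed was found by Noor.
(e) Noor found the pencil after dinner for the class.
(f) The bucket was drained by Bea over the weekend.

(a) Not entailed — the narrative places the draining before the finding, not after.
(b) Not entailed — 'was building' is progressive on an accomplishment; it does not entail the completed 'built'.
(c) Entailed — the narrative places the draining before the finding.
(d) Not entailed — Noor found the pencil, not the shed; the shed belongs to the building event.
(e) Entailed — dropping 'in the lobby' leaves a sub-description the original still satisfies.
(f) Entailed — the original entails any weakening of itself; this just drops 'calmly'.

(c), (e), (f)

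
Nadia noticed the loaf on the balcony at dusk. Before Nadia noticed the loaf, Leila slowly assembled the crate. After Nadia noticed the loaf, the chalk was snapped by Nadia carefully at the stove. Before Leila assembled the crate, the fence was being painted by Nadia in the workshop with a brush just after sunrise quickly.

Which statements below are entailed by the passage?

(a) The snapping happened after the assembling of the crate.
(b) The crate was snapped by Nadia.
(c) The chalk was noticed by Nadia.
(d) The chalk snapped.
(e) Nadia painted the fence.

(a), (d)

(a) Entailed — the narrative places the assembling before the snapping.
(b) Not entailed — Nadia snapped the chalk, not the crate; the crate belongs to the assembling event.
(c) Not entailed — Nadia noticed the loaf, not the chalk; the chalk belongs to the snapping event.
(d) Entailed — 'Nadia snapped the chalk' is causative; it entails the inchoative 'the chalk snapped'.
(e) Not entailed — 'was painting' is progressive on an accomplishment; it does not entail the completed 'painted'.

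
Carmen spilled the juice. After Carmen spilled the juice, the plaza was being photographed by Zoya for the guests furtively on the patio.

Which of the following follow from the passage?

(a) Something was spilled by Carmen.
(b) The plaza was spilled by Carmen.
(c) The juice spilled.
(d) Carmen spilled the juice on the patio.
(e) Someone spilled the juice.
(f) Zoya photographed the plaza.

(a) Entailed — every conjunct here is already in the original spilling event.
(b) Not entailed — Carmen spilled the juice, not the plaza; the plaza belongs to the photographing event.
(c) Entailed — 'Carmen spilled the juice' is causative; it entails the inchoative 'the juice spilled'.
(d) Not entailed — 'on the patio' adds information not in the original event.
(e) Entailed — generalizing the agent leaves a sub-description the original still satisfies.
(f) Not entailed — 'was photographing' is progressive on an accomplishment; it does not entail the completed 'photographed'.

(a), (c), (e)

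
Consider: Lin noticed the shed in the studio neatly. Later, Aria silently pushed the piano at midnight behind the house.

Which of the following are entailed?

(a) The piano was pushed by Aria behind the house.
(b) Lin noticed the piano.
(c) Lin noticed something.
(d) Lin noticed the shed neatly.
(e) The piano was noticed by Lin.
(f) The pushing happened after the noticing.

(a) Entailed — dropping 'silently', 'at midnight' leaves a sub-description the original still satisfies.
(b) Not entailed — Lin noticed the shed, not the piano; the piano belongs to the pushing event.
(c) Entailed — this follows by dropping conjuncts from the noticing event's description.
(d) Entailed — dropping 'in the studio' leaves a sub-description the original still satisfies.
(e) Not entailed — Lin noticed the shed, not the piano; the piano belongs to the pushing event.
(f) Entailed — the narrative places the noticing before the pushing.

(a), (c), (d), (f)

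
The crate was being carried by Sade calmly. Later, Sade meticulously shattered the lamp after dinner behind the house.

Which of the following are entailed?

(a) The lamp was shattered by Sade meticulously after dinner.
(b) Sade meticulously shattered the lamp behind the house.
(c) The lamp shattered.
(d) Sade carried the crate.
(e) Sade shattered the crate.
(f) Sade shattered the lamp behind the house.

(a) Entailed — every conjunct here is already in the original shattering event.
(b) Entailed — dropping 'after dinner' leaves a sub-description the original still satisfies.
(c) Entailed — 'Sade shattered the lamp' is causative; it entails the inchoative 'the lamp shattered'.
(d) Entailed — 'carry' is an activity; 'was carrying' entails that some carrying happened, so 'carried' holds.
(e) Not entailed — Sade shattered the lamp, not the crate; the crate belongs to the carrying event.
(f) Entailed — the original entails any weakening of itself; this just drops 'meticulously', 'after dinner'.

(a), (b), (c), (d), (f)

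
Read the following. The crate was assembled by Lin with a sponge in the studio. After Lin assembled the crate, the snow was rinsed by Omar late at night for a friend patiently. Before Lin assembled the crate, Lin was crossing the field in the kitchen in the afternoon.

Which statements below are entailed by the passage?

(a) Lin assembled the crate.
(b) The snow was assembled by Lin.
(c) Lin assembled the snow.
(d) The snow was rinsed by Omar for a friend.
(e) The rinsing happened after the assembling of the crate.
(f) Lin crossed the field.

(a) Entailed — this follows by dropping conjuncts from the assembling event's description.
(b) Not entailed — Lin assembled the crate, not the snow; the snow belongs to the rinsing event.
(c) Not entailed — Lin assembled the crate, not the snow; the snow belongs to the rinsing event.
(d) Entailed — every conjunct here is already in the original rinsing event.
(e) Entailed — the narrative places the assembling before the rinsing.
(f) Not entailed — 'was crossing' is progressive on an accomplishment; it does not entail the completed 'crossed'.

(a), (d), (e)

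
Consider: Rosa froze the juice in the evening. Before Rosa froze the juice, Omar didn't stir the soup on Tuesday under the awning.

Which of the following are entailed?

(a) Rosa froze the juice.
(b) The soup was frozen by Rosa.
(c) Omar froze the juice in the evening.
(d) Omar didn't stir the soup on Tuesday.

(a) Entailed — this follows by dropping conjuncts from the freezing event's description.
(b) Not entailed — Rosa froze the juice, not the soup; the soup belongs to the stirring event.
(c) Not entailed — the passage has Rosa freezing the juice, not Omar.
(d) Not entailed — dropping 'under the awning' under negation is not valid — the original leaves open that Omar stirred the soup some other way.

(a)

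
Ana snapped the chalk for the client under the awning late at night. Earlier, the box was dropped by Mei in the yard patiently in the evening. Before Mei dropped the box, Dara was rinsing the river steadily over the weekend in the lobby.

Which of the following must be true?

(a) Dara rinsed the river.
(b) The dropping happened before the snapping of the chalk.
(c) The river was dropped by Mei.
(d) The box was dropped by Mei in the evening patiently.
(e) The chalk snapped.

(a) Entailed — 'rinse' is an activity; 'was rinsing' entails that some rinsing happened, so 'rinsed' holds.
(b) Entailed — the narrative places the dropping before the snapping.
(c) Not entailed — Mei dropped the box, not the river; the river belongs to the rinsing event.
(d) Entailed — the original entails any weakening of itself; this just drops 'in the yard'.
(e) Entailed — 'Ana snapped the chalk' is causative; it entails the inchoative 'the chalk snapped'.

(a), (b), (d), (e)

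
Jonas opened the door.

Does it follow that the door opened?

'Jonas opened the door' is the causative; it entails the inchoative 'the door opened'.

yes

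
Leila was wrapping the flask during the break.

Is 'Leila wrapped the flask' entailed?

'was wrapping' is progressive; for an accomplishment like 'wrap the flask', it doesn't entail completion.

no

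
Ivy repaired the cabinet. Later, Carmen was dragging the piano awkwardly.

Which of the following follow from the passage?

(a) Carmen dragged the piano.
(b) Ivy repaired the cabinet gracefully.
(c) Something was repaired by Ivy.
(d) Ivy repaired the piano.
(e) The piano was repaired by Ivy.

(a) Entailed — 'drag' is an activity; 'was dragging' entails that some dragging happened, so 'dragged' holds.
(b) Not entailed — 'gracefully' adds information not in the original event.
(c) Entailed — every conjunct here is already in the original repairing event.
(d) Not entailed — Ivy repaired the cabinet, not the piano; the piano belongs to the dragging event.
(e) Not entailed — Ivy repaired the cabinet, not the piano; the piano belongs to the dragging event.

(a), (c)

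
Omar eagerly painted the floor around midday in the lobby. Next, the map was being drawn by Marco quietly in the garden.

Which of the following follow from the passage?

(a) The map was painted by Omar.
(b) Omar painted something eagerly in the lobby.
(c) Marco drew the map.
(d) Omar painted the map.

(a) Not entailed — Omar painted the floor, not the map; the map belongs to the drawing event.
(b) Entailed — every conjunct here is already in the original painting event.
(c) Not entailed — 'was drawing' is progressive on an accomplishment; it does not entail the completed 'drew'.
(d) Not entailed — Omar painted the floor, not the map; the map belongs to the drawing event.

(b)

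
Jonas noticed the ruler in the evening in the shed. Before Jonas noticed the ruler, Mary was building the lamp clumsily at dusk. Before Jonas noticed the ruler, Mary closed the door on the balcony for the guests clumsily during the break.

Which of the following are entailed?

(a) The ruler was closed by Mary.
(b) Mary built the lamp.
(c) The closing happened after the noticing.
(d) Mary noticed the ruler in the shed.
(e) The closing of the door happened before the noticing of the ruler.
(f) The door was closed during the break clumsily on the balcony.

(a) Not entailed — Mary closed the door, not the ruler; the ruler belongs to the noticing event.
(b) Not entailed — 'was building' is progressive on an accomplishment; it does not entail the completed 'built'.
(c) Not entailed — the narrative places the closing before the noticing, not after.
(d) Not entailed — the passage has Jonas noticing the ruler, not Mary.
(e) Entailed — the narrative places the closing before the noticing.
(f) Entailed — this follows by dropping conjuncts from the closing event's description.

(e), (f)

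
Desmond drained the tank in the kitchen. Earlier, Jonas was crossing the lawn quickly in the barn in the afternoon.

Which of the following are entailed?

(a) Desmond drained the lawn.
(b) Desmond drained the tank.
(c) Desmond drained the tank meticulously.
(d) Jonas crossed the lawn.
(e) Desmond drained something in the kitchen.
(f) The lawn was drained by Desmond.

(a) Not entailed — Desmond drained the tank, not the lawn; the lawn belongs to the crossing event.
(b) Entailed — this follows by dropping conjuncts from the draining event's description.
(c) Not entailed — 'meticulously' adds information not in the original event.
(d) Not entailed — 'was crossing' is progressive on an accomplishment; it does not entail the completed 'crossed'.
(e) Entailed — generalizing the patient leaves a sub-description the original still satisfies.
(f) Not entailed — Desmond drained the tank, not the lawn; the lawn belongs to the crossing event.

(b), (e)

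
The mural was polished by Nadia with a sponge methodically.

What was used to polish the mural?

a sponge

'with a sponge' marks the instrument of the polishing event.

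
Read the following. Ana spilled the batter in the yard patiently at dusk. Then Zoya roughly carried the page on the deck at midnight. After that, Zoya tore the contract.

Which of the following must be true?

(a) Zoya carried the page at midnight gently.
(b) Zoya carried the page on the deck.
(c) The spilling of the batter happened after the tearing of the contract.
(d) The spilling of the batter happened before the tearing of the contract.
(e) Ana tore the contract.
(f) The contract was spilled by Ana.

(b), (d)

(a) Not entailed — 'gently' adds a manner not in (and inconsistent with) the original.
(b) Entailed — this follows by dropping conjuncts from the carrying event's description.
(c) Not entailed — the narrative places the spilling before the tearing, not after.
(d) Entailed — the narrative places the spilling before the tearing.
(e) Not entailed — the passage has Zoya tearing the contract, not Ana.
(f) Not entailed — Ana spilled the batter, not the contract; the contract belongs to the tearing event.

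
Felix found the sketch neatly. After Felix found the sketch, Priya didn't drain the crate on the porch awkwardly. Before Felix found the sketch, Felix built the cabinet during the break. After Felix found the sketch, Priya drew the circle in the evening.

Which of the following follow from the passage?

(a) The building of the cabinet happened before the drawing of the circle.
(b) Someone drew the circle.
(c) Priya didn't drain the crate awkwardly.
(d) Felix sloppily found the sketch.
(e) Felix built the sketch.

(a), (b)

(a) Entailed — the narrative places the building before the drawing.
(b) Entailed — every conjunct here is already in the original drawing event.
(c) Not entailed — dropping 'on the porch' under negation is not valid — the original leaves open that Priya drained the crate some other way.
(d) Not entailed — 'sloppily' adds a manner not in (and inconsistent with) the original.
(e) Not entailed — Felix built the cabinet, not the sketch; the sketch belongs to the finding event.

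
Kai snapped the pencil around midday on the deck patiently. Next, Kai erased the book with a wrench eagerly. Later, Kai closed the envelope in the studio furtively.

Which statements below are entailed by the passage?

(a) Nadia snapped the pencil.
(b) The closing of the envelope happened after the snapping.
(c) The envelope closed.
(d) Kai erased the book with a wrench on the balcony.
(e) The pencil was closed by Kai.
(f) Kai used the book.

(b), (c)

(a) Not entailed — the passage has Kai snapping the pencil, not Nadia.
(b) Entailed — the narrative places the snapping before the closing.
(c) Entailed — 'Kai closed the envelope' is causative; it entails the inchoative 'the envelope closed'.
(d) Not entailed — 'on the balcony' adds information not in the original event.
(e) Not entailed — Kai closed the envelope, not the pencil; the pencil belongs to the snapping event.
(f) Not entailed — the book is the patient, not an instrument — Kai used a wrench.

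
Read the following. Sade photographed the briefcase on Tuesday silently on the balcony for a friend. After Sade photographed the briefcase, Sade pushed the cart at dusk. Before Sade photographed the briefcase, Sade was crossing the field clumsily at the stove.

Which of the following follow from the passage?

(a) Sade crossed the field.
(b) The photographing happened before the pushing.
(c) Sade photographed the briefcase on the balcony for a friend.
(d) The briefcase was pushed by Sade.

(a) Not entailed — 'was crossing' is progressive on an accomplishment; it does not entail the completed 'crossed'.
(b) Entailed — the narrative places the photographing before the pushing.
(c) Entailed — the original entails any weakening of itself; this just drops 'silently', 'on Tuesday'.
(d) Not entailed — Sade pushed the cart, not the briefcase; the briefcase belongs to the photographing event.

(b), (c)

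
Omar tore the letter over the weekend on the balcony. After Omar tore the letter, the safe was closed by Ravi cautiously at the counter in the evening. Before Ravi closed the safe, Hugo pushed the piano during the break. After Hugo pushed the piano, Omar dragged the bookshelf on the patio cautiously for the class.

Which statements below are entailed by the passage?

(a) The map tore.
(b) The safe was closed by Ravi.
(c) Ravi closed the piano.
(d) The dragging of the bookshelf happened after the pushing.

(b), (d)

(a) Not entailed — the letter is what tore, not the map.
(b) Entailed — every conjunct here is already in the original closing event.
(c) Not entailed — Ravi closed the safe, not the piano; the piano belongs to the pushing event.
(d) Entailed — the narrative places the pushing before the dragging.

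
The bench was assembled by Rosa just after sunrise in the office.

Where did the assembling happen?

in the office

'in the office' marks the location of the assembling event.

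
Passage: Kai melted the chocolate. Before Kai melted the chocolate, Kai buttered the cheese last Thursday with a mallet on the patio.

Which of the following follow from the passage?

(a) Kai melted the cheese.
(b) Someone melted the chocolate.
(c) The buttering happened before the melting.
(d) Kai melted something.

(b), (c), (d)

(a) Not entailed — Kai melted the chocolate, not the cheese; the cheese belongs to the buttering event.
(b) Entailed — the original entails any weakening of itself; this just generalizes the agent.
(c) Entailed — the narrative places the buttering before the melting.
(d) Entailed — this follows by dropping conjuncts from the melting event's description.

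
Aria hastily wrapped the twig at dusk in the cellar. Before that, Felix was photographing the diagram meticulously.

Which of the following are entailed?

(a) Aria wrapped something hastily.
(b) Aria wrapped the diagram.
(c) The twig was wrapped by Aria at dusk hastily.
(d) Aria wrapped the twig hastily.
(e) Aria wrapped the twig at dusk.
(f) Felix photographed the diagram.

(a), (c), (d), (e)

(a) Entailed — dropping 'in the cellar', 'at dusk' and generalizing the patient leaves a sub-description the original still satisfies.
(b) Not entailed — Aria wrapped the twig, not the diagram; the diagram belongs to the photographing event.
(c) Entailed — this follows by dropping conjuncts from the wrapping event's description.
(d) Entailed — every conjunct here is already in the original wrapping event.
(e) Entailed — the original entails any weakening of itself; this just drops 'hastily', 'in the cellar'.
(f) Not entailed — 'was photographing' is progressive on an accomplishment; it does not entail the completed 'photographed'.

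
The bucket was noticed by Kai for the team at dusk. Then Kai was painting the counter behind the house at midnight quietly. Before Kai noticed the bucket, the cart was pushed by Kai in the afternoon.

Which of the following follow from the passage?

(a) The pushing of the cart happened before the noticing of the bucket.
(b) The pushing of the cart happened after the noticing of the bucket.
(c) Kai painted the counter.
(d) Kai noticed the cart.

(a)

(a) Entailed — the narrative places the pushing before the noticing.
(b) Not entailed — the narrative places the pushing before the noticing, not after.
(c) Not entailed — 'was painting' is progressive on an accomplishment; it does not entail the completed 'painted'.
(d) Not entailed — Kai noticed the bucket, not the cart; the cart belongs to the pushing event.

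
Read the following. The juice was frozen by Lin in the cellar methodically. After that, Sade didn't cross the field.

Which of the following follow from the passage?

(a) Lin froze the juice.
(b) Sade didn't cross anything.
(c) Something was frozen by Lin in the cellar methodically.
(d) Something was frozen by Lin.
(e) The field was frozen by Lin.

(a) Entailed — this follows by dropping conjuncts from the freezing event's description.
(b) Not entailed — the original only denies this specific event; Sade may have crossed something else.
(c) Entailed — this follows by dropping conjuncts from the freezing event's description.
(d) Entailed — dropping 'methodically', 'in the cellar' and generalizing the patient leaves a sub-description the original still satisfies.
(e) Not entailed — Lin froze the juice, not the field; the field belongs to the crossing event.

(a), (c), (d)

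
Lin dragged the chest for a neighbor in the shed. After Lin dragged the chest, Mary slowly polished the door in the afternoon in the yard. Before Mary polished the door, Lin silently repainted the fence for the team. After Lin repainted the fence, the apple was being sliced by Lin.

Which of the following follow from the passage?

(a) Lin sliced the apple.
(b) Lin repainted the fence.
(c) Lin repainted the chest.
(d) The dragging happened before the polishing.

(a) Not entailed — 'was slicing' is progressive on an accomplishment; it does not entail the completed 'sliced'.
(b) Entailed — every conjunct here is already in the original repainting event.
(c) Not entailed — Lin repainted the fence, not the chest; the chest belongs to the dragging event.
(d) Entailed — the narrative places the dragging before the polishing.

(b), (d)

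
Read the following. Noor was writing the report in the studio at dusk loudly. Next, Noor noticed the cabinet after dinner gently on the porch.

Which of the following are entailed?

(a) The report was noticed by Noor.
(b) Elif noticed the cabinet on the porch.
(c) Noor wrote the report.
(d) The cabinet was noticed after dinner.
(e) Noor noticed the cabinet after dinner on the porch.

(a) Not entailed — Noor noticed the cabinet, not the report; the report belongs to the writing event.
(b) Not entailed — the passage has Noor noticing the cabinet, not Elif.
(c) Not entailed — 'was writing' is progressive on an accomplishment; it does not entail the completed 'wrote'.
(d) Entailed — this follows by dropping conjuncts from the noticing event's description.
(e) Entailed — this follows by dropping conjuncts from the noticing event's description.

(d), (e)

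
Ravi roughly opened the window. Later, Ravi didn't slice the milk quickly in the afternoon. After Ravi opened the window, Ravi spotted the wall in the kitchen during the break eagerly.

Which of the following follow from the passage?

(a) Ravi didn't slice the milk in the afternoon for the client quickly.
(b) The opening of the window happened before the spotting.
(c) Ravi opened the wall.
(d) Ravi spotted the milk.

(a) Entailed — under negation, adding a further restriction is entailed: if no such slicing event occurred, none occurred for the client either.
(b) Entailed — the narrative places the opening before the spotting.
(c) Not entailed — Ravi opened the window, not the wall; the wall belongs to the spotting event.
(d) Not entailed — Ravi spotted the wall, not the milk; the milk belongs to the slicing event.

(a), (b)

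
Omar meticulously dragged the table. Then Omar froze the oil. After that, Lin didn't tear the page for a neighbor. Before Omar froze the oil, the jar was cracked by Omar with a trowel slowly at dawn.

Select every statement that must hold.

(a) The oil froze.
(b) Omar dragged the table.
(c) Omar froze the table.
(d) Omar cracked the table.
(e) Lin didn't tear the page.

(a), (b)

(a) Entailed — 'Omar froze the oil' is causative; it entails the inchoative 'the oil froze'.
(b) Entailed — this follows by dropping conjuncts from the dragging event's description.
(c) Not entailed — Omar froze the oil, not the table; the table belongs to the dragging event.
(d) Not entailed — Omar cracked the jar, not the table; the table belongs to the dragging event.
(e) Not entailed — dropping 'for a neighbor' under negation is not valid — the original leaves open that Lin tore the page some other way.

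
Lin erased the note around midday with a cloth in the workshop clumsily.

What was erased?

'the note' marks the patient of the erasing event.

the note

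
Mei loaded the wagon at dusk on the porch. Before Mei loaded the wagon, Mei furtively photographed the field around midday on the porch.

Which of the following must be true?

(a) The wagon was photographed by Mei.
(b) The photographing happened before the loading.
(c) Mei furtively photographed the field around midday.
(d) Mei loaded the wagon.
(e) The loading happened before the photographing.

(a) Not entailed — Mei photographed the field, not the wagon; the wagon belongs to the loading event.
(b) Entailed — the narrative places the photographing before the loading.
(c) Entailed — the original entails any weakening of itself; this just drops 'on the porch'.
(d) Entailed — this follows by dropping conjuncts from the loading event's description.
(e) Not entailed — the narrative places the photographing before the loading, not after.

(b), (c), (d)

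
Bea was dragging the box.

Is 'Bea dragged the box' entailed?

yes

'drag' is atelic; if Bea was dragging the box, then Bea dragged the box (for some time).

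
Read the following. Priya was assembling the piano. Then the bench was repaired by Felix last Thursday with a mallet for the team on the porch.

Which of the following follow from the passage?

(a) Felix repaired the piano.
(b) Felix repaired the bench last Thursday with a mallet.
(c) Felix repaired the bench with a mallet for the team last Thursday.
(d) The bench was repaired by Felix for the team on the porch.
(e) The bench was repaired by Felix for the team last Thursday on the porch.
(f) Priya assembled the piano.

(b), (c), (d), (e)

(a) Not entailed — Felix repaired the bench, not the piano; the piano belongs to the assembling event.
(b) Entailed — every conjunct here is already in the original repairing event.
(c) Entailed — every conjunct here is already in the original repairing event.
(d) Entailed — every conjunct here is already in the original repairing event.
(e) Entailed — this follows by dropping conjuncts from the repairing event's description.
(f) Not entailed — 'was assembling' is progressive on an accomplishment; it does not entail the completed 'assembled'.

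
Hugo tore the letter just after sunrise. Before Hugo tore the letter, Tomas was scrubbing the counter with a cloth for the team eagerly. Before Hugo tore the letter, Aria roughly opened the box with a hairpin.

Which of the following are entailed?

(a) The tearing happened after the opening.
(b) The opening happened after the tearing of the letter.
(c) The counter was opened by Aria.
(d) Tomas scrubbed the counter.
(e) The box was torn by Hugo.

(a), (d)

(a) Entailed — the narrative places the opening before the tearing.
(b) Not entailed — the narrative places the opening before the tearing, not after.
(c) Not entailed — Aria opened the box, not the counter; the counter belongs to the scrubbing event.
(d) Entailed — 'scrub' is an activity; 'was scrubbing' entails that some scrubbing happened, so 'scrubbed' holds.
(e) Not entailed — Hugo tore the letter, not the box; the box belongs to the opening event.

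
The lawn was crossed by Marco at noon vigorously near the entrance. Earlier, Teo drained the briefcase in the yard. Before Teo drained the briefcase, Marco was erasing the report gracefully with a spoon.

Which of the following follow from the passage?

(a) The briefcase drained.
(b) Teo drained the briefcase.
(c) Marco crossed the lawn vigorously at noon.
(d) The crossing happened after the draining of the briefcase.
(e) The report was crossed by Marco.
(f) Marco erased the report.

(a), (b), (c), (d)

(a) Entailed — 'Teo drained the briefcase' is causative; it entails the inchoative 'the briefcase drained'.
(b) Entailed — every conjunct here is already in the original draining event.
(c) Entailed — every conjunct here is already in the original crossing event.
(d) Entailed — the narrative places the draining before the crossing.
(e) Not entailed — Marco crossed the lawn, not the report; the report belongs to the erasing event.
(f) Not entailed — 'was erasing' is progressive on an accomplishment; it does not entail the completed 'erased'.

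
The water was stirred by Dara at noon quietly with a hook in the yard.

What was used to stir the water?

'with a hook' marks the instrument of the stirring event.

a hook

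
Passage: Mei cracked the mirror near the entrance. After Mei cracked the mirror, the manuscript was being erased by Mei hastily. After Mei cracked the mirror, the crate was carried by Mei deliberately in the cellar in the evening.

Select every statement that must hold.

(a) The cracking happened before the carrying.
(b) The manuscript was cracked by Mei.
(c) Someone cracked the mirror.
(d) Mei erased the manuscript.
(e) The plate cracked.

(a) Entailed — the narrative places the cracking before the carrying.
(b) Not entailed — Mei cracked the mirror, not the manuscript; the manuscript belongs to the erasing event.
(c) Entailed — the original entails any weakening of itself; this just drops 'near the entrance' and generalizes the agent.
(d) Not entailed — 'was erasing' is progressive on an accomplishment; it does not entail the completed 'erased'.
(e) Not entailed — the mirror is what cracked, not the plate.

(a), (c)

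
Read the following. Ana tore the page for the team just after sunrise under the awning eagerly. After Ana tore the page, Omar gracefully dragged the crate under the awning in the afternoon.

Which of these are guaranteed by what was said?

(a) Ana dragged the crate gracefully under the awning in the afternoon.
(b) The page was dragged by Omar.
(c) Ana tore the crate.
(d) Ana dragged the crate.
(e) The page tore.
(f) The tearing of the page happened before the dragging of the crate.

(e), (f)

(a) Not entailed — the passage has Omar dragging the crate, not Ana.
(b) Not entailed — Omar dragged the crate, not the page; the page belongs to the tearing event.
(c) Not entailed — Ana tore the page, not the crate; the crate belongs to the dragging event.
(d) Not entailed — the passage has Omar dragging the crate, not Ana.
(e) Entailed — 'Ana tore the page' is causative; it entails the inchoative 'the page tore'.
(f) Entailed — the narrative places the tearing before the dragging.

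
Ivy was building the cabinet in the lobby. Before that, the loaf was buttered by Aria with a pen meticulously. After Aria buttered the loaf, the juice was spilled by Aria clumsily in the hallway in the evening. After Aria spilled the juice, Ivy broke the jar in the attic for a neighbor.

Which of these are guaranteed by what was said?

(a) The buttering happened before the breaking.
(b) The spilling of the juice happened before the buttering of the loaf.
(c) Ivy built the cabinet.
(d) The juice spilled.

(a), (d)

(a) Entailed — the narrative places the buttering before the breaking.
(b) Not entailed — the narrative places the buttering before the spilling, not after.
(c) Not entailed — 'was building' is progressive on an accomplishment; it does not entail the completed 'built'.
(d) Entailed — 'Aria spilled the juice' is causative; it entails the inchoative 'the juice spilled'.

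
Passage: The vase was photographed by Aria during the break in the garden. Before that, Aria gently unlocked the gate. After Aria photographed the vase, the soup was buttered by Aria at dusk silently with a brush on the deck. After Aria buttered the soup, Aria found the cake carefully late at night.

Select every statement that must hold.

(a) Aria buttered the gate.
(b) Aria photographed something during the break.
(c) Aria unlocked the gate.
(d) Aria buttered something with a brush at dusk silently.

(a) Not entailed — Aria buttered the soup, not the gate; the gate belongs to the unlocking event.
(b) Entailed — this follows by dropping conjuncts from the photographing event's description.
(c) Entailed — the original entails any weakening of itself; this just drops 'gently'.
(d) Entailed — this follows by dropping conjuncts from the buttering event's description.

(b), (c), (d)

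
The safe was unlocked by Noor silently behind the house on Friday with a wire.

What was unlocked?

the safe

'the safe' marks the patient of the unlocking event.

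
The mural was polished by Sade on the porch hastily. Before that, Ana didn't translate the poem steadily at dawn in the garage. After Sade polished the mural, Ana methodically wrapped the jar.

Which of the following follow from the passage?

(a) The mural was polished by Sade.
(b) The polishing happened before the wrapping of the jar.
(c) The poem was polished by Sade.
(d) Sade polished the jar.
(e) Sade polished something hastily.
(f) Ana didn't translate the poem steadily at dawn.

(a) Entailed — dropping 'on the porch', 'hastily' leaves a sub-description the original still satisfies.
(b) Entailed — the narrative places the polishing before the wrapping.
(c) Not entailed — Sade polished the mural, not the poem; the poem belongs to the translating event.
(d) Not entailed — Sade polished the mural, not the jar; the jar belongs to the wrapping event.
(e) Entailed — every conjunct here is already in the original polishing event.
(f) Not entailed — dropping 'in the garage' under negation is not valid — the original leaves open that Ana translated the poem some other way.

(a), (b), (e)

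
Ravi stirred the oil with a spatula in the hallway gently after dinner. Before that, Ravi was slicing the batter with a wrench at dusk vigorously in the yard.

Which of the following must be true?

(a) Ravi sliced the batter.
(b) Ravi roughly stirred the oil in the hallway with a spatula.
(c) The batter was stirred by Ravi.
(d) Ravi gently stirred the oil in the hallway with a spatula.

(d)

(a) Not entailed — 'was slicing' is progressive on an accomplishment; it does not entail the completed 'sliced'.
(b) Not entailed — 'roughly' adds a manner not in (and inconsistent with) the original.
(c) Not entailed — Ravi stirred the oil, not the batter; the batter belongs to the slicing event.
(d) Entailed — dropping 'after dinner' leaves a sub-description the original still satisfies.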